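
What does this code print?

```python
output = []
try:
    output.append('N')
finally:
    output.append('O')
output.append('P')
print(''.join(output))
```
NOP

try/finally without except, no exception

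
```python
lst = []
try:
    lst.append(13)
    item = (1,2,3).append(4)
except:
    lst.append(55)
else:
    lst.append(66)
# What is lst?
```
[13, 55]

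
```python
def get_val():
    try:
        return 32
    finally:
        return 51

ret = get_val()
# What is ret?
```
51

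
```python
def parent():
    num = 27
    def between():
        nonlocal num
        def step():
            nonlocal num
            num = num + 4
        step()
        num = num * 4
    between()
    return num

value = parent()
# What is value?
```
124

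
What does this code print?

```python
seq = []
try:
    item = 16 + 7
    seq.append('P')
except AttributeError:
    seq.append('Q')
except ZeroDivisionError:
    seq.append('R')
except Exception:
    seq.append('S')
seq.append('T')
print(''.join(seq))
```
PT

No exception, try block completes normally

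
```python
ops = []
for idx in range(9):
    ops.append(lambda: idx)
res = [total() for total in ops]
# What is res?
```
[8, 8, 8, 8, 8, 8, 8, 8, 8]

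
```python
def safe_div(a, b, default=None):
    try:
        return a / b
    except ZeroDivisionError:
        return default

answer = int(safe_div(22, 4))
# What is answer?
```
5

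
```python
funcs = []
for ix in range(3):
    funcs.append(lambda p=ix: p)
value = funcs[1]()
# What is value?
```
1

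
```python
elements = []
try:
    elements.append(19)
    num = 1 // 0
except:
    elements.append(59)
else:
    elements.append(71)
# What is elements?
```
[19, 59]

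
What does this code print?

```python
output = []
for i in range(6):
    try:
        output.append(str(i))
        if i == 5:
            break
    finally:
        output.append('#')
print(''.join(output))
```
0#1#2#3#4#5#

finally runs even when breaking out of loop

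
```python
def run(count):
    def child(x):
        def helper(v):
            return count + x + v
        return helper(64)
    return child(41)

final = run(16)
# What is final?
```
121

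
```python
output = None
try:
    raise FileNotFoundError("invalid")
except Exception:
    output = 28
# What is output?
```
28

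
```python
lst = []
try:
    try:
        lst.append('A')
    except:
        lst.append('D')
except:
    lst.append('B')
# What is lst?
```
['A']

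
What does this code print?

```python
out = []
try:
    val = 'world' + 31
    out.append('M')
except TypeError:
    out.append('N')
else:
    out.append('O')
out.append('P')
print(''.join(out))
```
NP

else block skipped when exception is caught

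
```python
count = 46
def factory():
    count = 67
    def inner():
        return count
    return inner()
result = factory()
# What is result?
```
67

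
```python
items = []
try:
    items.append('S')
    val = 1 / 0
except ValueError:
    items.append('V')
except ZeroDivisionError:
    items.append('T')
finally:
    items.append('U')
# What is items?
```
['S', 'T', 'U']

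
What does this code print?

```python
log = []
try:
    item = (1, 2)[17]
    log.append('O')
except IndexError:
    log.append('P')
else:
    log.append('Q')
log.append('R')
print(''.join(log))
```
PR

else block skipped when exception is caught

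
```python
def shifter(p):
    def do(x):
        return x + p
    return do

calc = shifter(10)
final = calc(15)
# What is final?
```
25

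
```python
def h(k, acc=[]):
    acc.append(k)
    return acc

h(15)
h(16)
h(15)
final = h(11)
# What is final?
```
[15, 16, 15, 11]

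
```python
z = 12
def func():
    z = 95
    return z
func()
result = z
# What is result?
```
12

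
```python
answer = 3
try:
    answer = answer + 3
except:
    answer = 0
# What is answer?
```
6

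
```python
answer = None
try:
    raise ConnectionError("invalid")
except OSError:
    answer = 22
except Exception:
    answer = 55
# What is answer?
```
22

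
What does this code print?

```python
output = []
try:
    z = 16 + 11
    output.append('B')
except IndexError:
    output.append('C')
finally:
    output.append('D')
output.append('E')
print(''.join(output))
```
BDE

finally runs after normal execution too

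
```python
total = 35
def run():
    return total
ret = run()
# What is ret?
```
35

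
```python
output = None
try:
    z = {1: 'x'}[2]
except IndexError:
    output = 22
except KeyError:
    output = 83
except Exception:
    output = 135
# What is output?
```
83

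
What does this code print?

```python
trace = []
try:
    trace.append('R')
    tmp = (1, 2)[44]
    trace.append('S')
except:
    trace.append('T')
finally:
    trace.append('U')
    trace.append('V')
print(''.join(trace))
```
RTUV

Code before exception runs, then except, then all of finally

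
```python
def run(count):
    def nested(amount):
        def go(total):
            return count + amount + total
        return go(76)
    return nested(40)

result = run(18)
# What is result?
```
134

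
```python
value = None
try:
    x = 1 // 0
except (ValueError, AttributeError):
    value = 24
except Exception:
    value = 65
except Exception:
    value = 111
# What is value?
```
65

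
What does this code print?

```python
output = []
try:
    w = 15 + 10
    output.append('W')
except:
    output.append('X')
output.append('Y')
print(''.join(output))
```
WY

No exception, try block completes normally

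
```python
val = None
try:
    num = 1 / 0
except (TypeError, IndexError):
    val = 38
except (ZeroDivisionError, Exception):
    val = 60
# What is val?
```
60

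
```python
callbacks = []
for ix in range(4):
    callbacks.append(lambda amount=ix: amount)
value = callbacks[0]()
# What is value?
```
0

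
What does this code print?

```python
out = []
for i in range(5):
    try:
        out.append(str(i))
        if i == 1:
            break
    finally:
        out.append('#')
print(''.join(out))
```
0#1#

finally runs even when breaking out of loop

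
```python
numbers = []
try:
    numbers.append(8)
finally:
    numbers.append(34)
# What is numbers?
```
[8, 34]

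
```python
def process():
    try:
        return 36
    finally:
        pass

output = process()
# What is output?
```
36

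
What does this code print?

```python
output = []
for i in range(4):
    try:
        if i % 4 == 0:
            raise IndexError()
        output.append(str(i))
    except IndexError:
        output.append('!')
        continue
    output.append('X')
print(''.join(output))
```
!1X2X3X

continue in except skips rest of loop body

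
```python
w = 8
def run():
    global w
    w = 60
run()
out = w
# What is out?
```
60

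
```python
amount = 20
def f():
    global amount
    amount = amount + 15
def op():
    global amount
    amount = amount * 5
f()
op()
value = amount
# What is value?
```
175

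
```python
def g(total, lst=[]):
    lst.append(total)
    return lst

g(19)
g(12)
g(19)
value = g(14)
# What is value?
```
[19, 12, 19, 14]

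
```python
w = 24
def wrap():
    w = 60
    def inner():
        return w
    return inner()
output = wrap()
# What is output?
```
60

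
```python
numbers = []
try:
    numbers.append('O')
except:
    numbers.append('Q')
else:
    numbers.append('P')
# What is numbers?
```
['O', 'P']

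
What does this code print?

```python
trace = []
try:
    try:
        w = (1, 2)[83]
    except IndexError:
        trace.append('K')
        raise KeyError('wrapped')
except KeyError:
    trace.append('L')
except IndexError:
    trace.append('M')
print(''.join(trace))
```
KL

New KeyError raised, caught by outer KeyError handler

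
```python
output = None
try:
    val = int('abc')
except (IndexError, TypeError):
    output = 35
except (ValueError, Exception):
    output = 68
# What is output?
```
68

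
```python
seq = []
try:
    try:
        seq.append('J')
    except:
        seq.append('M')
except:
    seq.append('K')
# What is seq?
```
['J']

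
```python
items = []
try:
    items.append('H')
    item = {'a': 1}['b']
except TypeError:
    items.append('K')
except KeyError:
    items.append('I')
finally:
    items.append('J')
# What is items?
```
['H', 'I', 'J']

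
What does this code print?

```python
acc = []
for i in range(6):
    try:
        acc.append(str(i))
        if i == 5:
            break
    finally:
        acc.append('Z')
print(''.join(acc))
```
0Z1Z2Z3Z4Z5Z

finally runs even when breaking out of loop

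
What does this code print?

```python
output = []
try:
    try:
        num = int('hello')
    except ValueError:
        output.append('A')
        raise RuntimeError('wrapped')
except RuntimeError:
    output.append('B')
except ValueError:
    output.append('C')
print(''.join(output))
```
AB

New RuntimeError raised, caught by outer RuntimeError handler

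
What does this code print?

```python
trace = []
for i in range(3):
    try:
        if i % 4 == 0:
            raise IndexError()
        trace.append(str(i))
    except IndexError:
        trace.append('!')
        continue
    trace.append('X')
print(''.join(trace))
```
!1X2X

continue in except skips rest of loop body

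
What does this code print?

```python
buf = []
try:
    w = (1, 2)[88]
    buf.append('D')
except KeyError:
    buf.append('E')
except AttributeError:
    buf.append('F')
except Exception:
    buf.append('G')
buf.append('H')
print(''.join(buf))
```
GH

IndexError not specifically caught, falls to Exception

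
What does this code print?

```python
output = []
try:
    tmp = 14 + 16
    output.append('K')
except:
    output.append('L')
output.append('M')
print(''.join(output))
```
KM

No exception, try block completes normally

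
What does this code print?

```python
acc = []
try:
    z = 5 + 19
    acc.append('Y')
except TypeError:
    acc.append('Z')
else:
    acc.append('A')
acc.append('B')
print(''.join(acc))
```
YAB

else block runs when no exception occurs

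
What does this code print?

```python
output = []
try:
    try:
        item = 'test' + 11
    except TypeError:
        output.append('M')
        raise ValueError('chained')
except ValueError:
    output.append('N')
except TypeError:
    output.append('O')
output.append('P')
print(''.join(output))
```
MNP

ValueError raised and caught, original TypeError not re-raised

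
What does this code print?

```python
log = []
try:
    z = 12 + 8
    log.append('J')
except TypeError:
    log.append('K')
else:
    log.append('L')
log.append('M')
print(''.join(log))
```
JLM

else block runs when no exception occurs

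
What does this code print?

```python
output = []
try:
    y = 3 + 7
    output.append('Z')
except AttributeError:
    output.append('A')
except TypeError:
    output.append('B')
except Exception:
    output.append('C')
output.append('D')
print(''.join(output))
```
ZD

No exception, try block completes normally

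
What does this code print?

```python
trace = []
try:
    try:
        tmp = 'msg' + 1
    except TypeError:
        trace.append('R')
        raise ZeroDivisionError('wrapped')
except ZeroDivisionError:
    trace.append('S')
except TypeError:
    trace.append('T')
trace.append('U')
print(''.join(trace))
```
RSU

ZeroDivisionError raised and caught, original TypeError not re-raised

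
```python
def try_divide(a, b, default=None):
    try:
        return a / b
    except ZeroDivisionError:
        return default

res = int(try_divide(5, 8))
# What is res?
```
0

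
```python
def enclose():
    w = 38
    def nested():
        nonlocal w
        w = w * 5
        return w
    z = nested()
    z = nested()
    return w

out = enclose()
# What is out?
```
950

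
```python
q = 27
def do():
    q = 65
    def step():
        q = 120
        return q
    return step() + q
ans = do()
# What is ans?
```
185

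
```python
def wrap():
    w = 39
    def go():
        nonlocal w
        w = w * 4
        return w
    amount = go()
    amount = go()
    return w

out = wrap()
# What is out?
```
624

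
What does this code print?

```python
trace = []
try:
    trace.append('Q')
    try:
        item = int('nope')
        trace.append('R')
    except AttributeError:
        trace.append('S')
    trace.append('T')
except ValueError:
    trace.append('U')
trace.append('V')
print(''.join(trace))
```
QUV

Inner handler doesn't match, propagates to outer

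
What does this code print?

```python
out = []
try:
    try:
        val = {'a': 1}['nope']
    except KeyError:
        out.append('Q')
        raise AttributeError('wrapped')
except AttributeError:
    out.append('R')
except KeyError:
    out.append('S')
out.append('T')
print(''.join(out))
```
QRT

AttributeError raised and caught, original KeyError not re-raised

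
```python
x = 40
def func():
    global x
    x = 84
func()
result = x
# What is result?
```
84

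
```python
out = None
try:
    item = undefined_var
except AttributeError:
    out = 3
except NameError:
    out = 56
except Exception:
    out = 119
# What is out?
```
56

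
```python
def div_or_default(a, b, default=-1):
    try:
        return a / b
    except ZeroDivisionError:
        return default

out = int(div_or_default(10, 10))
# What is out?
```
1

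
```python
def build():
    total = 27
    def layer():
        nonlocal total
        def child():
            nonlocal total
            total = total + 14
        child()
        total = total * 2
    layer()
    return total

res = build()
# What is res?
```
82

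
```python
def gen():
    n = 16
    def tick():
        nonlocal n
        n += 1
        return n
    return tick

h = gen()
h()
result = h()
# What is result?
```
18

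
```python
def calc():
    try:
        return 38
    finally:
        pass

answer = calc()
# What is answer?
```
38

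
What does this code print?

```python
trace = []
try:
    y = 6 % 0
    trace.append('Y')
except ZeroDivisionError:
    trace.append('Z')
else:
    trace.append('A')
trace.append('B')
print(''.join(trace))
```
ZB

else block skipped when exception is caught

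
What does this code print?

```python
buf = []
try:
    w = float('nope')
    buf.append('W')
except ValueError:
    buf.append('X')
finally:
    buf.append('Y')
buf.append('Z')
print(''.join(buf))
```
XYZ

finally always runs, even after exception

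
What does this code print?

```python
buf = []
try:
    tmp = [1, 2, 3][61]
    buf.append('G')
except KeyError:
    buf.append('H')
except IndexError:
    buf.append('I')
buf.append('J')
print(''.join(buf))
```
IJ

IndexError is caught by its specific handler, not KeyError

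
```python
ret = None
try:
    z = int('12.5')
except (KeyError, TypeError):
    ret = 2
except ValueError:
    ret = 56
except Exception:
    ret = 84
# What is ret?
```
56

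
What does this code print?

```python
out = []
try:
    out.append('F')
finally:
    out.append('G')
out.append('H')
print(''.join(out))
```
FGH

try/finally without except, no exception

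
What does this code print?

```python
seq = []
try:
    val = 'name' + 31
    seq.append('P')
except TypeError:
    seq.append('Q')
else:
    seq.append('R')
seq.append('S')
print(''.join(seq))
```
QS

else block skipped when exception is caught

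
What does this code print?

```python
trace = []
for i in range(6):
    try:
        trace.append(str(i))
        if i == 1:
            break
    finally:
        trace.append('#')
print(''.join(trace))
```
0#1#

finally runs even when breaking out of loop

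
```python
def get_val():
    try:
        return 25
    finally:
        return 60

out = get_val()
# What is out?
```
60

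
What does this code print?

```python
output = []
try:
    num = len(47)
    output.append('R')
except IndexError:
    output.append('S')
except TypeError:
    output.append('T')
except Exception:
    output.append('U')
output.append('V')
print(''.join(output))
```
TV

TypeError matches before generic Exception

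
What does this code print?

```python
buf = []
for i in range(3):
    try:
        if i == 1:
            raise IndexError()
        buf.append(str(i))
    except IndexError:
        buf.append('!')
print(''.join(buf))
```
0!2

Exception on i=1 caught, loop continues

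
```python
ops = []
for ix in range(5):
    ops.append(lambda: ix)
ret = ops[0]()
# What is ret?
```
4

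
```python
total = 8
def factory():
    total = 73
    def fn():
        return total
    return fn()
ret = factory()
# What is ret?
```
73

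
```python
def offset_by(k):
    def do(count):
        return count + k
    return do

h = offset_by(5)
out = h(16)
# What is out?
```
21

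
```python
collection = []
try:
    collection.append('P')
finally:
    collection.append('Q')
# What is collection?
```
['P', 'Q']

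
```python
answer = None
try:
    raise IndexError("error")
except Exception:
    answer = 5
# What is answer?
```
5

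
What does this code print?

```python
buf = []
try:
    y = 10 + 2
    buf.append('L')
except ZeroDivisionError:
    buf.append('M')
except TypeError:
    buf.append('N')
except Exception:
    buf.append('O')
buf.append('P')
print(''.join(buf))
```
LP

No exception, try block completes normally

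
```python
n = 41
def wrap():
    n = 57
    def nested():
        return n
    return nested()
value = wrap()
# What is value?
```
57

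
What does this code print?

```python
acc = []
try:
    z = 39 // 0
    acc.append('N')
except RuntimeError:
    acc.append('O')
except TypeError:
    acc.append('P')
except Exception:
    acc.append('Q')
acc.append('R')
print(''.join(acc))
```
QR

ZeroDivisionError not specifically caught, falls to Exception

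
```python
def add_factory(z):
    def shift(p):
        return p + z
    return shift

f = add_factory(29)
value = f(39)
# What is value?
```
68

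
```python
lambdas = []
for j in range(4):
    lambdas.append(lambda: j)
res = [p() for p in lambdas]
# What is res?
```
[3, 3, 3, 3]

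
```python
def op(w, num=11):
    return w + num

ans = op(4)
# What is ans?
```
15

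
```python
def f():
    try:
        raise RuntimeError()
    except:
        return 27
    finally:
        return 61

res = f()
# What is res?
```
61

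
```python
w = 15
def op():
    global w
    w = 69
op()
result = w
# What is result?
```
69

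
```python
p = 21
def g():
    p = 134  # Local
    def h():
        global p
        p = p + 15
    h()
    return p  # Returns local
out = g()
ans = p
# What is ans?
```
36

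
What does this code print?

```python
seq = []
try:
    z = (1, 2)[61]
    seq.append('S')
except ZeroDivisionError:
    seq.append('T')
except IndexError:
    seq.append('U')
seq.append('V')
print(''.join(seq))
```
UV

IndexError is caught by its specific handler, not ZeroDivisionError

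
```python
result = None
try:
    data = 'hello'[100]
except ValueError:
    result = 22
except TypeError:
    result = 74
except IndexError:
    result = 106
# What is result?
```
106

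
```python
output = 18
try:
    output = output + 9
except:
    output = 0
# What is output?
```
27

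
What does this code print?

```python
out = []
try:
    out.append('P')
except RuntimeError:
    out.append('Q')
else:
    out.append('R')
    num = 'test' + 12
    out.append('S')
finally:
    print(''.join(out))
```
PR

Try succeeds, else appends 'R', TypeError in else is uncaught, finally prints before exception propagates ('S' never appended)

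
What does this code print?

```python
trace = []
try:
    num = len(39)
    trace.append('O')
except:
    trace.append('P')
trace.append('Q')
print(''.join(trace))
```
PQ

Exception raised in try, caught by bare except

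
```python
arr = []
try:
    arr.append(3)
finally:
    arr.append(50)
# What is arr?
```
[3, 50]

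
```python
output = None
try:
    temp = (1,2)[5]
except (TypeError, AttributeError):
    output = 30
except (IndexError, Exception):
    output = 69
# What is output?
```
69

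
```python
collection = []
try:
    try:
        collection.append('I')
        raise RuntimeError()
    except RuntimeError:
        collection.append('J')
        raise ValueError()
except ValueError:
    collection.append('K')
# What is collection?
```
['I', 'J', 'K']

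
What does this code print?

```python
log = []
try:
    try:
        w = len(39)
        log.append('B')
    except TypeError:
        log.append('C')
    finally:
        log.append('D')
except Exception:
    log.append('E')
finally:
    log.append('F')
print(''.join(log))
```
CDF

Both finally blocks run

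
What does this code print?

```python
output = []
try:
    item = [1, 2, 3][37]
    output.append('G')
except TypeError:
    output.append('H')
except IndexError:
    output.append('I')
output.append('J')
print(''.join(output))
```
IJ

IndexError is caught by its specific handler, not TypeError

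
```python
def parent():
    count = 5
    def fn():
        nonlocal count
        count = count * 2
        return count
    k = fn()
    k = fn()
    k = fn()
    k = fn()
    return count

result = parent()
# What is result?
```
80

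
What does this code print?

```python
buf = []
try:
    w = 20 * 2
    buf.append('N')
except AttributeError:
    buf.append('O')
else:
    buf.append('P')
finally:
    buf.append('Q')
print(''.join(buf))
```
NPQ

else runs before finally when no exception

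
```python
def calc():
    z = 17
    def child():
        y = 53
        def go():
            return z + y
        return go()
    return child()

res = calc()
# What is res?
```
70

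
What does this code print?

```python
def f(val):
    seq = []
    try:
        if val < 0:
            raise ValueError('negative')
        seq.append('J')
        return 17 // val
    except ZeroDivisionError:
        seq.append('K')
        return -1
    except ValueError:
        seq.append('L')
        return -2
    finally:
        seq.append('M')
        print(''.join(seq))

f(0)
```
JKM

val=0 causes ZeroDivisionError, caught, finally prints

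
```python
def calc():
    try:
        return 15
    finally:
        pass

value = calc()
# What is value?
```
15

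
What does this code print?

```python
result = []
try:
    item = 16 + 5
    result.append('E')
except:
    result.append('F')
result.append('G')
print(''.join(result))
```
EG

No exception, try block completes normally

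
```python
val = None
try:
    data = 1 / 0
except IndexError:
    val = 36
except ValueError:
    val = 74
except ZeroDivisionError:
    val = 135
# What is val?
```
135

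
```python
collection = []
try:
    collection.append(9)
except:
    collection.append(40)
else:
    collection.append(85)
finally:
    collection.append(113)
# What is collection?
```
[9, 85, 113]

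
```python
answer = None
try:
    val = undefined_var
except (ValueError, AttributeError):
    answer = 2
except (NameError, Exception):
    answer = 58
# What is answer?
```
58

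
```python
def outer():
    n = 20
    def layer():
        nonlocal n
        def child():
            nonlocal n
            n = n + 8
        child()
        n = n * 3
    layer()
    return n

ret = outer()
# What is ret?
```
84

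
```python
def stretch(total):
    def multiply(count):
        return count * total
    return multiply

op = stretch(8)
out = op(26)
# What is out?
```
208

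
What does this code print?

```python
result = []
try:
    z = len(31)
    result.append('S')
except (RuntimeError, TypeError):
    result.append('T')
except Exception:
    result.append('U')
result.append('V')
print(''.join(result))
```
TV

TypeError matches tuple containing it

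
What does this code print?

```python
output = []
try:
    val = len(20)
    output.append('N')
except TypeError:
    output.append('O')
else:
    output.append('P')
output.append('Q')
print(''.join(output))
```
OQ

else block skipped when exception is caught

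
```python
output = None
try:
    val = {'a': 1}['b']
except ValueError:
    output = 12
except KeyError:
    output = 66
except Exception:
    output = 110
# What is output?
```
66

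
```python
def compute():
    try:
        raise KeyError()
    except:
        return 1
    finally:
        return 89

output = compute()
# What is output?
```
89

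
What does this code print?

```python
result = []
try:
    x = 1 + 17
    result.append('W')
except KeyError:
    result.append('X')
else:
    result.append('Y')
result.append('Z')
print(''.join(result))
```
WYZ

else block runs when no exception occurs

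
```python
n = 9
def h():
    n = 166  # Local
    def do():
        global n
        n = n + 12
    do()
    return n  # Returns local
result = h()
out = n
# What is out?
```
21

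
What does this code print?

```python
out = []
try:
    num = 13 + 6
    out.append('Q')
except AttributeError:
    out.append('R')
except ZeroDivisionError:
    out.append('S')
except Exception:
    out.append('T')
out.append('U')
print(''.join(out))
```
QU

No exception, try block completes normally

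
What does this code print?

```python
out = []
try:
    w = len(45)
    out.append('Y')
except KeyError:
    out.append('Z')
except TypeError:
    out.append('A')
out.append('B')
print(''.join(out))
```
AB

TypeError is caught by its specific handler, not KeyError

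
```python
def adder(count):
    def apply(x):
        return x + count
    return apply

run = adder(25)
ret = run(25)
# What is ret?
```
50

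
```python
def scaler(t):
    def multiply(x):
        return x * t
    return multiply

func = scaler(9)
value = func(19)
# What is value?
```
171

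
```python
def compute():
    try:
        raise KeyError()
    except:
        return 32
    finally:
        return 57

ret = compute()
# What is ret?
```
57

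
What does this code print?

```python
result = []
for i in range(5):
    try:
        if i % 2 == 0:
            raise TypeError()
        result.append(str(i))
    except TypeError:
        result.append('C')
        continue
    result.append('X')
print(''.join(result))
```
C1XC3XC

continue in except skips rest of loop body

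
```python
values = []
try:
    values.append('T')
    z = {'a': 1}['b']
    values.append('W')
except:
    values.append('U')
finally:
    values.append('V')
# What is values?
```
['T', 'U', 'V']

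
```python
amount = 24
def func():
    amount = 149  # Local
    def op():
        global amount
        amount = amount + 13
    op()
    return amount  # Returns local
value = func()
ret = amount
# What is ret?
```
37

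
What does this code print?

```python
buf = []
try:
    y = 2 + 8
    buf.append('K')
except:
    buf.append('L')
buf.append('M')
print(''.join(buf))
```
KM

No exception, try block completes normally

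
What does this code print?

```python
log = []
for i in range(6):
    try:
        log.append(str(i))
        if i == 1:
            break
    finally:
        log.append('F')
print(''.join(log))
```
0F1F

finally runs even when breaking out of loop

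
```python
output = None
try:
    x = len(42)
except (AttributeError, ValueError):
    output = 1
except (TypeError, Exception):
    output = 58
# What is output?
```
58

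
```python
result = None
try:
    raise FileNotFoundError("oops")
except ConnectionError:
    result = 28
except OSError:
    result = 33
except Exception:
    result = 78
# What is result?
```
33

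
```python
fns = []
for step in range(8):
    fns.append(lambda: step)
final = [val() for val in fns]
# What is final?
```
[7, 7, 7, 7, 7, 7, 7, 7]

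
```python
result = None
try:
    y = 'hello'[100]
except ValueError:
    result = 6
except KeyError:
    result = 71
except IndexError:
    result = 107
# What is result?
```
107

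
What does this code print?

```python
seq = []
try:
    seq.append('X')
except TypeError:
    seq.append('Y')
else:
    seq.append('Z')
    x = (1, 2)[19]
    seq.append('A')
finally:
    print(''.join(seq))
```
XZ

Try succeeds, else appends 'Z', IndexError in else is uncaught, finally prints before exception propagates ('A' never appended)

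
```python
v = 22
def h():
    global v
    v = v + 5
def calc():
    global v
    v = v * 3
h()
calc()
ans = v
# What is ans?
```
81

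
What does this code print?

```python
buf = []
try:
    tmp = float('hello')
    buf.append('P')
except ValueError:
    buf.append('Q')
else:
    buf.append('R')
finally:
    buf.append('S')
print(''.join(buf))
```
QS

Exception: except runs, else skipped, finally runs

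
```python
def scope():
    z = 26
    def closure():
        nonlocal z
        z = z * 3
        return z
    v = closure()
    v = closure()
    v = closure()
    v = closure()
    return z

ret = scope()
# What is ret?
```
2106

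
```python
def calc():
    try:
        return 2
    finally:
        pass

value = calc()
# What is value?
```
2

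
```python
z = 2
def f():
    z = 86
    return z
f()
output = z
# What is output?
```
2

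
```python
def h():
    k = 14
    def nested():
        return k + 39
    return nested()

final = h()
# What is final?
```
53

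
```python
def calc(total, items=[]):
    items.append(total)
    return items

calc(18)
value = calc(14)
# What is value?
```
[18, 14]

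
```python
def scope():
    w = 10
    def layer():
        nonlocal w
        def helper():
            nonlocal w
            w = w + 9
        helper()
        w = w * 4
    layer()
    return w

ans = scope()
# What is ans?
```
76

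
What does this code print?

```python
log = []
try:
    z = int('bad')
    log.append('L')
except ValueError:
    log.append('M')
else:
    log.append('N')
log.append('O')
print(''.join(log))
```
MO

else block skipped when exception is caught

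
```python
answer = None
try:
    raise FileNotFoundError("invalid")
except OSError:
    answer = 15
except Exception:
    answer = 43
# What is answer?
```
15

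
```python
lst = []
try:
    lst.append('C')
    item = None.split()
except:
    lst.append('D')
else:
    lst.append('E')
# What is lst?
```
['C', 'D']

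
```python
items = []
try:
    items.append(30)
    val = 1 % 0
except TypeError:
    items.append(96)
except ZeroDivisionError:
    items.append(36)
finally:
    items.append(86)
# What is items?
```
[30, 36, 86]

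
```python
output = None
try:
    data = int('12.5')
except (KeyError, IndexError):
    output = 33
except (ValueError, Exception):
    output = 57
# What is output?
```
57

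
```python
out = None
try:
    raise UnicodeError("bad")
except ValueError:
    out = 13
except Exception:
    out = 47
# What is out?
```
13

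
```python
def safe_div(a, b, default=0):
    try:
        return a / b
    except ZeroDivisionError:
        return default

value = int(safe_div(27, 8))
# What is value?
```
3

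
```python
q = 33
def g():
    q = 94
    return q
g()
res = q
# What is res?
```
33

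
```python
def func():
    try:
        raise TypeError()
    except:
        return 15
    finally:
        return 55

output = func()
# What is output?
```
55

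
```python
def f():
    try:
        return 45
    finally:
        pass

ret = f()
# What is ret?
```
45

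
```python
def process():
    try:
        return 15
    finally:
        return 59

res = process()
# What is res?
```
59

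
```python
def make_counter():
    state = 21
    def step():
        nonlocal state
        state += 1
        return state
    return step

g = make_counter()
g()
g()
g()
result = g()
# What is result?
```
25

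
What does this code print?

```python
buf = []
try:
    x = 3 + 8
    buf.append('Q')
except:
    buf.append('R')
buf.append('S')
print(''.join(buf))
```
QS

No exception, try block completes normally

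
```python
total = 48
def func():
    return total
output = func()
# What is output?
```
48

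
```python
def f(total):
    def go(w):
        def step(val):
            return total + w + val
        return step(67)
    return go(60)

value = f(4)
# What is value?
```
131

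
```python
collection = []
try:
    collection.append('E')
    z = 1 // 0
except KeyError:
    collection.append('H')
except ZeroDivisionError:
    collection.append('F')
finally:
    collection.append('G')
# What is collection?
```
['E', 'F', 'G']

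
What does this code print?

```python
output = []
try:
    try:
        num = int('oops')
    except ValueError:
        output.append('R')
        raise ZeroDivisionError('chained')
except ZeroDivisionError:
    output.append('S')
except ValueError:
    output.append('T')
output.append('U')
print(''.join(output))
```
RSU

ZeroDivisionError raised and caught, original ValueError not re-raised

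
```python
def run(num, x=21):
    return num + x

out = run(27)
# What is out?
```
48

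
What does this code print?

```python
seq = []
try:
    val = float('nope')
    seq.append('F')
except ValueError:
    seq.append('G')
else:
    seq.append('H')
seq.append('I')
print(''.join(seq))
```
GI

else block skipped when exception is caught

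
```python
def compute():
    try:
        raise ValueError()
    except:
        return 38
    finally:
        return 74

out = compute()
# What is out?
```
74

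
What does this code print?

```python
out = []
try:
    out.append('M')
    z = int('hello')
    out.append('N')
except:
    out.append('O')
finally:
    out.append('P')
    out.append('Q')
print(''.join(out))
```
MOPQ

Code before exception runs, then except, then all of finally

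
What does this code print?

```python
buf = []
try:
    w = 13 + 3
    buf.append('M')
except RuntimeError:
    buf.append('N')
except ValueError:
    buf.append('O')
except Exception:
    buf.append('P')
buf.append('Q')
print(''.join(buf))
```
MQ

No exception, try block completes normally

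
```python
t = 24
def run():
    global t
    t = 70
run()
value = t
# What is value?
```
70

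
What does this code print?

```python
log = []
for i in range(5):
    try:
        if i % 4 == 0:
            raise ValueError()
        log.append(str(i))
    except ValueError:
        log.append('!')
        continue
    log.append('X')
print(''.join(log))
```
!1X2X3X!

continue in except skips rest of loop body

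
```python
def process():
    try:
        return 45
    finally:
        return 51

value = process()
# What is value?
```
51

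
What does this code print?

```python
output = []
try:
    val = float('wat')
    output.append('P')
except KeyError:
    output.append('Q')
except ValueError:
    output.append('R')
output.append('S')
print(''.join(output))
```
RS

ValueError is caught by its specific handler, not KeyError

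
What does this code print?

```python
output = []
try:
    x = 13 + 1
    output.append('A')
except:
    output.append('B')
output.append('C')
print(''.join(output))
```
AC

No exception, try block completes normally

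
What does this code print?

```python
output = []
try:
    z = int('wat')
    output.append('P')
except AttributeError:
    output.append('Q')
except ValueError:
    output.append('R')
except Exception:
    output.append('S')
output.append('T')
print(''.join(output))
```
RT

ValueError matches before generic Exception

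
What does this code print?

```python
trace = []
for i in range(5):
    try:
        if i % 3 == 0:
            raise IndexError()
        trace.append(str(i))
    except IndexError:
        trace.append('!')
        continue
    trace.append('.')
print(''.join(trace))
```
!1.2.!4.

continue in except skips rest of loop body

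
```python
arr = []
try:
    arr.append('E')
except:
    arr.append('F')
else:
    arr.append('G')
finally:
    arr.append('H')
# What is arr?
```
['E', 'G', 'H']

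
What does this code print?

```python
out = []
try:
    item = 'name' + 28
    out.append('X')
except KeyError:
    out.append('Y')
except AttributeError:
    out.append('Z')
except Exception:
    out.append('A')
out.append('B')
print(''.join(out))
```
AB

TypeError not specifically caught, falls to Exception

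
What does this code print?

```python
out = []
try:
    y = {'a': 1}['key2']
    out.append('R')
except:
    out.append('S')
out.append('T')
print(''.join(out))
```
ST

Exception raised in try, caught by bare except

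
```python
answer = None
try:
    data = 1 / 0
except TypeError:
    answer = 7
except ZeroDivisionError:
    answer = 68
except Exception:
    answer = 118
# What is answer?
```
68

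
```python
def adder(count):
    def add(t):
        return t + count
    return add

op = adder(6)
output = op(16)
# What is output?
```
22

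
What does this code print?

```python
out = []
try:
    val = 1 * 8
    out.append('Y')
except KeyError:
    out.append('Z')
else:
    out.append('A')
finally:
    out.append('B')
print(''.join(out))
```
YAB

else runs before finally when no exception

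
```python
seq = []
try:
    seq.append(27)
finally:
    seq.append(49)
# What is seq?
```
[27, 49]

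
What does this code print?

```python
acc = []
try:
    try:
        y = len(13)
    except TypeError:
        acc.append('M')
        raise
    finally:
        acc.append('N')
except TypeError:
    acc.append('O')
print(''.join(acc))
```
MNO

finally runs before re-raised exception propagates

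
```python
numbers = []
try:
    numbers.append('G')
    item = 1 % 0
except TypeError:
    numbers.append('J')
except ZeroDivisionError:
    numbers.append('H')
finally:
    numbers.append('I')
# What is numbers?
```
['G', 'H', 'I']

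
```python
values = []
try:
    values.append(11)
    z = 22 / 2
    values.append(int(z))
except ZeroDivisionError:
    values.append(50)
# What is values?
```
[11, 11]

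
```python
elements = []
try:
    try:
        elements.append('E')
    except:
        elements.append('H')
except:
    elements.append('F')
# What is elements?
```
['E']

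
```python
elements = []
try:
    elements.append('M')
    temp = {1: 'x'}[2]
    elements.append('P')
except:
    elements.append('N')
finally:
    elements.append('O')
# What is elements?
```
['M', 'N', 'O']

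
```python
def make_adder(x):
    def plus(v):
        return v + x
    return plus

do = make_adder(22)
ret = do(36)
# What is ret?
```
58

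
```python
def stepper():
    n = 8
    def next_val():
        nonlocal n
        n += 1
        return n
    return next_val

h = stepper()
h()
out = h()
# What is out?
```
10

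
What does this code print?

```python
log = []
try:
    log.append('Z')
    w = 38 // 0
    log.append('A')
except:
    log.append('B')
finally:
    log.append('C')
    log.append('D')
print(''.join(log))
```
ZBCD

Code before exception runs, then except, then all of finally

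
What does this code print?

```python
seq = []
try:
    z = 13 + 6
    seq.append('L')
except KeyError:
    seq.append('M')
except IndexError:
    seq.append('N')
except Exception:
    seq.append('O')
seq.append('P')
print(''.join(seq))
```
LP

No exception, try block completes normally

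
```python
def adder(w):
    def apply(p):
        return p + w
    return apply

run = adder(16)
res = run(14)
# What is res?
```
30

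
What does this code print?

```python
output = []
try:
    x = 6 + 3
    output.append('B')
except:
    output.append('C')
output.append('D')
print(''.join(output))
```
BD

No exception, try block completes normally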